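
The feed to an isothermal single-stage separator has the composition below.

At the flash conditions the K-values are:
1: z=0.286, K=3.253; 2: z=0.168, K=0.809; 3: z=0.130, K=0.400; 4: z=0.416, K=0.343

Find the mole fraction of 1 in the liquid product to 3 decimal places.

Material balance + equilibrium reduce to Σ zᵢ(Kᵢ−1)/(1+ψ(Kᵢ−1)) = 0.
Check two-phase: ΣzᵢKᵢ = 1.261 > 1 and Σzᵢ/Kᵢ = 1.833 > 1, so g(0) = 0.261 > 0 and g(1) = -0.833 < 0.
Iterate (Newton) starting at ψ = 0.5:
  ψ = 0.500: g = -0.2509, g' = -0.822 → ψ = 0.195
  ψ = 0.195: g = 0.0127, g' = -1.004 → ψ = 0.207
  ψ = 0.207: g = 0.0001, g' = -0.983 → ψ = 0.208
Converged at ψ = 0.208.
Compositions from xᵢ = zᵢ/(1+ψ(Kᵢ−1)), yᵢ = Kᵢxᵢ:
  1: x = 0.195, y = 0.634
  2: x = 0.175, y = 0.142
  3: x = 0.148, y = 0.059
  4: x = 0.482, y = 0.165

x_1 = 0.195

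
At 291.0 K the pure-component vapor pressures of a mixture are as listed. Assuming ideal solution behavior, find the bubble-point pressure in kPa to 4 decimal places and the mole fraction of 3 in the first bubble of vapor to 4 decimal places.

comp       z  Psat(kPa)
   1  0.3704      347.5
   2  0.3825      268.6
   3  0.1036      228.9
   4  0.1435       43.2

Pbub = 261.3667 kPa, y_3 = 0.0907

At the bubble point ψ → 0, so ΣzᵢKᵢ = 1 with Kᵢ = Pᵢˢᵃᵗ/P ⇒ P = ΣzᵢPᵢˢᵃᵗ.
P = 0.3704·347.5 + 0.3825·268.6 + 0.1036·228.9 + 0.1435·43.2 = 261.3667 kPa
yᵢ = zᵢPᵢˢᵃᵗ/P ⇒ y_3 = 0.1036·228.9/261.3667 = 0.0907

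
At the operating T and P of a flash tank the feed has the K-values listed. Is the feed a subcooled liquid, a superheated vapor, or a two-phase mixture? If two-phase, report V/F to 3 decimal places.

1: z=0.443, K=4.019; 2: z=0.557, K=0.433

ΣzᵢKᵢ = 2.022; Σzᵢ/Kᵢ = 1.397.
Both exceed 1, so a two-phase solution exists.
Let ψ = V/F and solve Σ zᵢ(Kᵢ−1)/(1+ψ(Kᵢ−1)) = 0.
Binary case is linear: z₁(K₁−1)(1+ψ(K₂−1)) + z₂(K₂−1)(1+ψ(K₁−1)) = 0
⇒ ψ = [z₁(K₁−1)+z₂(K₂−1)] / [−(K₁−1)(K₂−1)] = 1.0216/1.7118 = 0.597

two-phase, V/F = 0.597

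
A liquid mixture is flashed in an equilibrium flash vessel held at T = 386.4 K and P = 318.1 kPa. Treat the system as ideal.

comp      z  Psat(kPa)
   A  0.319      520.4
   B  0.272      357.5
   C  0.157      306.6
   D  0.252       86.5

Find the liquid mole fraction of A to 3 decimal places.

x_A = 0.287

Raoult's law: Kᵢ = Pᵢˢᵃᵗ/P = Pᵢˢᵃᵗ/318.1.
  K_A = 520.4/318.1 = 1.63596, K_B = 357.5/318.1 = 1.12386, K_C = 306.6/318.1 = 0.96385, K_D = 86.5/318.1 = 0.27193
Material balance + equilibrium reduce to Σ zᵢ(Kᵢ−1)/(1+V/F(Kᵢ−1)) = 0.
g(0) = ΣzᵢKᵢ − 1 = 0.047 and g(1) = 1 − Σzᵢ/Kᵢ = -0.527, so a root lies in (0, 1).
Iterate (Newton) starting at V/F = 0.5:
  V/F = 0.500: g = -0.1086, g' = -0.408 → V/F = 0.234
  V/F = 0.234: g = -0.0176, g' = -0.296 → V/F = 0.175
  V/F = 0.175: g = -0.0004, g' = -0.284 → V/F = 0.173
Converged at V/F = 0.173.
Compositions from xᵢ = zᵢ/(1+V/F(Kᵢ−1)), yᵢ = Kᵢxᵢ:
  A: x = 0.287, y = 0.470
  B: x = 0.266, y = 0.299
  C: x = 0.158, y = 0.152
  D: x = 0.288, y = 0.078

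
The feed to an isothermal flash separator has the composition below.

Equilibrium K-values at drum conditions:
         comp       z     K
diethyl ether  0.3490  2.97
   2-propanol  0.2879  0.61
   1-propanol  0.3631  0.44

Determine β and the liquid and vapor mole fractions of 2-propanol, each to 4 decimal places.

Rachford–Rice: g(β) = Σ zᵢ(Kᵢ−1)/(1+β(Kᵢ−1)) = 0.
Check two-phase: ΣzᵢKᵢ = 1.3719 > 1 and Σzᵢ/Kᵢ = 1.4147 > 1, so g(0) = 0.3719 > 0 and g(1) = -0.4147 < 0.
Newton iteration, β⁰ = 0.3:
  β = 0.3000: g = 0.06058, g' = -0.7557 → β = 0.3802
  β = 0.3802: g = 0.00296, g' = -0.6870 → β = 0.3845
Converged at β = 0.3845.
Compositions from xᵢ = zᵢ/(1+β(Kᵢ−1)), yᵢ = Kᵢxᵢ:
  diethyl ether: x = 0.1986, y = 0.5898
  2-propanol: x = 0.3387, y = 0.2066
  1-propanol: x = 0.4627, y = 0.2036

β = 0.3845, x_2-propanol = 0.3387, y_2-propanol = 0.2066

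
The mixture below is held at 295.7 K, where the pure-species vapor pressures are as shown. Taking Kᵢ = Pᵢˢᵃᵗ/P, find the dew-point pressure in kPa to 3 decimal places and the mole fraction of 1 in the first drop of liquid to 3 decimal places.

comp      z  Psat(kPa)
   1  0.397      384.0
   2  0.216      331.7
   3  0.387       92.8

Pdew = 170.785 kPa, x_1 = 0.177

At the dew point ψ → 1, so Σzᵢ/Kᵢ = 1 with Kᵢ = Pᵢˢᵃᵗ/P ⇒ 1/P = Σzᵢ/Pᵢˢᵃᵗ.
1/P = 0.397/384.0 + 0.216/331.7 + 0.387/92.8 = 0.005855 ⇒ P = 170.785 kPa
xᵢ = zᵢP/Pᵢˢᵃᵗ ⇒ x_1 = 0.397·170.785/384.0 = 0.177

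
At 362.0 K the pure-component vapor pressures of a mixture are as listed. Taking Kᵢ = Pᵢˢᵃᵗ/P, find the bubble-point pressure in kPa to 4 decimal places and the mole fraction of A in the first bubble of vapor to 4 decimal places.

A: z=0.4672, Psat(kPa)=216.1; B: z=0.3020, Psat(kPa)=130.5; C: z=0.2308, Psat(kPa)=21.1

At the bubble point ψ → 0, so ΣzᵢKᵢ = 1 with Kᵢ = Pᵢˢᵃᵗ/P ⇒ P = ΣzᵢPᵢˢᵃᵗ.
P = 0.4672·216.1 + 0.3020·130.5 + 0.2308·21.1 = 145.2428 kPa
yᵢ = zᵢPᵢˢᵃᵗ/P ⇒ y_A = 0.4672·216.1/145.2428 = 0.6951

Pbub = 145.2428 kPa, y_A = 0.6951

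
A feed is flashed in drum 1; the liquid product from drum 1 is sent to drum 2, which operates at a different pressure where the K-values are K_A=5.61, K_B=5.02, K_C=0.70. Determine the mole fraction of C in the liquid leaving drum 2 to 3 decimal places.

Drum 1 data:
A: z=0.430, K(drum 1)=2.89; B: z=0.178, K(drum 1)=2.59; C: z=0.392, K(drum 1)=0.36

Drum 1:
Let ψ₁ = V/F and solve Σ zᵢ(Kᵢ−1)/(1+ψ₁(Kᵢ−1)) = 0.
Feasibility: ΣzᵢKᵢ = 1.845, Σzᵢ/Kᵢ = 1.306 — both > 1, two phases present.
Newton iteration, ψ₁⁰ = 0.5:
  ψ₁ = 0.500: g = 0.2066, g' = -0.893 → ψ₁ = 0.731
  ψ₁ = 0.731: g = 0.0004, g' = -0.934 → ψ₁ = 0.732
Converged at ψ₁ = 0.732.
Drum-1 compositions:
  A: x = 0.180, y = 0.521
  B: x = 0.082, y = 0.213
  C: x = 0.737, y = 0.265
Drum-2 feed = drum-1 liquid: z₂ = (0.1804, 0.0823, 0.7373).
Drum 2:
Material balance + equilibrium reduce to Σ zᵢ(Kᵢ−1)/(1+ψ₂(Kᵢ−1)) = 0.
g(0) = ΣzᵢKᵢ − 1 = 0.941 and g(1) = 1 − Σzᵢ/Kᵢ = -0.102, so a root lies in (0, 1).
Newton iteration, ψ₂⁰ = 0.42:
  ψ₂ = 0.420: g = 0.1533, g' = -0.716 → ψ₂ = 0.634
  ψ₂ = 0.634: g = 0.0321, g' = -0.456 → ψ₂ = 0.704
  ψ₂ = 0.704: g = 0.0017, g' = -0.410 → ψ₂ = 0.709
Converged at ψ₂ = 0.709.
  A: x = 0.042, y = 0.237
  B: x = 0.021, y = 0.107
  C: x = 0.936, y = 0.655

x_C (drum 2) = 0.936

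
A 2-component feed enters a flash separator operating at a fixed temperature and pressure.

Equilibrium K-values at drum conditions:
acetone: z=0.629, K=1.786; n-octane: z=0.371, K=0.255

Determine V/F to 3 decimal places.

V/F = 0.372

Material balance + equilibrium reduce to Σ zᵢ(Kᵢ−1)/(1+V/F(Kᵢ−1)) = 0.
Check two-phase: ΣzᵢKᵢ = 1.218 > 1 and Σzᵢ/Kᵢ = 1.807 > 1, so g(0) = 0.218 > 0 and g(1) = -0.807 < 0.
Binary case is linear: z₁(K₁−1)(1+V/F(K₂−1)) + z₂(K₂−1)(1+V/F(K₁−1)) = 0
⇒ V/F = [z₁(K₁−1)+z₂(K₂−1)] / [−(K₁−1)(K₂−1)] = 0.2180/0.5856 = 0.372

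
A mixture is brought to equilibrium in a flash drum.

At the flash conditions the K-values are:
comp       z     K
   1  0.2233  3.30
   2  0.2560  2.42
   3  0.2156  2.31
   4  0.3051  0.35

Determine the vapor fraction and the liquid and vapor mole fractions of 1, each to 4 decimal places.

ψ = 0.8793, x_1 = 0.0739, y_1 = 0.2438

Rachford–Rice: g(ψ) = Σ zᵢ(Kᵢ−1)/(1+ψ(Kᵢ−1)) = 0.
Feasibility: ΣzᵢKᵢ = 1.9612, Σzᵢ/Kᵢ = 1.1385 — both > 1, two phases present.
Newton iteration, ψ⁰ = 0.5:
  ψ = 0.5000: g = 0.32832, g' = -0.8501 → ψ = 0.8862
  ψ = 0.8862: g = -0.00708, g' = -1.0256 → ψ = 0.8793
Converged at ψ = 0.8793.
Compositions from xᵢ = zᵢ/(1+ψ(Kᵢ−1)), yᵢ = Kᵢxᵢ:
  1: x = 0.0739, y = 0.2438
  2: x = 0.1138, y = 0.2755
  3: x = 0.1002, y = 0.2314
  4: x = 0.7121, y = 0.2492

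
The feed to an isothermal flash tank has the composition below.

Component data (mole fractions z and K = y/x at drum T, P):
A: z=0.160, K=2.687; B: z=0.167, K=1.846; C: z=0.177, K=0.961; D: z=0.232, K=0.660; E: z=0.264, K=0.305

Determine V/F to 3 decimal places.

Rachford–Rice: g(V/F) = Σ zᵢ(Kᵢ−1)/(1+V/F(Kᵢ−1)) = 0.
Feasibility: ΣzᵢKᵢ = 1.142, Σzᵢ/Kᵢ = 1.551 — both > 1, two phases present.
Newton–Raphson from V/F = 0.5:
  V/F = 0.500: g = -0.1376, g' = -0.532 → V/F = 0.241
  V/F = 0.241: g = -0.0042, g' = -0.529 → V/F = 0.233
Converged at V/F = 0.233.

V/F = 0.233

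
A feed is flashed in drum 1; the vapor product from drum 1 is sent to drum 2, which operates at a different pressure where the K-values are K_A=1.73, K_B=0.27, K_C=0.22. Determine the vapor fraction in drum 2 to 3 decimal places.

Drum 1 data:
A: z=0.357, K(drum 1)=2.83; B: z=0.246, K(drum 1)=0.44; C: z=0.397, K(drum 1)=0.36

Drum 1:
Iterate (Newton) starting at ψ₁ = 0.46:
  ψ₁ = 0.460: g = -0.1909, g' = -0.819 → ψ₁ = 0.227
  ψ₁ = 0.227: g = 0.0066, g' = -0.921 → ψ₁ = 0.234
Converged at ψ₁ = 0.234.
Drum-1 compositions:
  A: x = 0.250, y = 0.707
  B: x = 0.283, y = 0.125
  C: x = 0.467, y = 0.168
Drum-2 feed = drum-1 vapor: z₂ = (0.7073, 0.1246, 0.1681).
Drum 2:
Iterate (Newton) starting at ψ₂ = 0.5:
  ψ₂ = 0.500: g = 0.0201, g' = -0.642 → ψ₂ = 0.531
Converged at ψ₂ = 0.531.
  A: x = 0.510, y = 0.882
  B: x = 0.203, y = 0.055
  C: x = 0.287, y = 0.063

V/F (drum 2) = 0.531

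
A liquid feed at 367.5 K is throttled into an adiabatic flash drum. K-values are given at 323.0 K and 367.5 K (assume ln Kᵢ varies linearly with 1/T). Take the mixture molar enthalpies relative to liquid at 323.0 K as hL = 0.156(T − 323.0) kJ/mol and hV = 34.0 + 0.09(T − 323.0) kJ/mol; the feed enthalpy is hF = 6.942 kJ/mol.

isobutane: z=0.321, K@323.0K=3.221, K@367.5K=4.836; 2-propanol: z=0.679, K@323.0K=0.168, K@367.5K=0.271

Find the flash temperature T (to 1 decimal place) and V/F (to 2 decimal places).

Adiabatic flash: solve Rachford–Rice at each trial T, then check hF = ψ·hV(T) + (1−ψ)·hL(T).
  T = 323.0 K: K = (3.221, 0.168), RR gives ψ = 0.080, H_out = 2.723 kJ/mol
  T = 367.5 K: K = (4.836, 0.271), RR gives ψ = 0.263, H_out = 15.122 kJ/mol
  T = 345.2 K: K = (3.997, 0.217), RR gives ψ = 0.183, H_out = 9.423 kJ/mol
  T = 334.1 K: K = (3.601, 0.192), RR gives ψ = 0.136, H_out = 6.256 kJ/mol
  T = 339.6 K: K = (3.795, 0.204), RR gives ψ = 0.160, H_out = 7.862 kJ/mol
  T = 336.9 K: K = (3.699, 0.198), RR gives ψ = 0.149, H_out = 7.084 kJ/mol
  T = 335.5 K: K = (3.650, 0.195), RR gives ψ = 0.142, H_out = 6.672 kJ/mol
Linear interpolation between T = 335.5 (H_out = 6.672) and T = 336.9 (H_out = 7.084) on hF = 6.942 gives T ≈ 336.4 K, at which ψ = 0.15.

T = 336.4 K, V/F = 0.15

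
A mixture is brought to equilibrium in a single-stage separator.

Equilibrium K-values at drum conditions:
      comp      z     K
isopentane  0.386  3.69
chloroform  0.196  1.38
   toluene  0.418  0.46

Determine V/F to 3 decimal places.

Material balance + equilibrium reduce to Σ zᵢ(Kᵢ−1)/(1+V/F(Kᵢ−1)) = 0.
Check two-phase: ΣzᵢKᵢ = 1.887 > 1 and Σzᵢ/Kᵢ = 1.155 > 1, so g(0) = 0.887 > 0 and g(1) = -0.155 < 0.
Newton–Raphson from V/F = 0.41:
  V/F = 0.410: g = 0.2683, g' = -0.854 → V/F = 0.724
  V/F = 0.724: g = 0.0399, g' = -0.667 → V/F = 0.784
Converged at V/F = 0.784.

V/F = 0.784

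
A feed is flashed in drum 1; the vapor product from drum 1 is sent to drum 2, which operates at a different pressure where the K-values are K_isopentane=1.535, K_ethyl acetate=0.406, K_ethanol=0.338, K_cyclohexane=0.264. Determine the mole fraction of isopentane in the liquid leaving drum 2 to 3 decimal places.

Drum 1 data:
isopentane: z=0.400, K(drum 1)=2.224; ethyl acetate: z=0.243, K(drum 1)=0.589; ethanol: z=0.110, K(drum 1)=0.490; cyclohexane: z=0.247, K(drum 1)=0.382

Drum 1:
Let ψ₁ = V/F and solve Σ zᵢ(Kᵢ−1)/(1+ψ₁(Kᵢ−1)) = 0.
g(0) = ΣzᵢKᵢ − 1 = 0.181 and g(1) = 1 − Σzᵢ/Kᵢ = -0.464, so a root lies in (0, 1).
Iterate (Newton) starting at ψ₁ = 0.52:
  ψ₁ = 0.520: g = -0.1291, g' = -0.548 → ψ₁ = 0.284
  ψ₁ = 0.284: g = -0.0007, g' = -0.560 → ψ₁ = 0.283
Converged at ψ₁ = 0.283.
Drum-1 compositions:
  isopentane: x = 0.297, y = 0.661
  ethyl acetate: x = 0.275, y = 0.162
  ethanol: x = 0.129, y = 0.063
  cyclohexane: x = 0.299, y = 0.114
Drum-2 feed = drum-1 vapor: z₂ = (0.6607, 0.1620, 0.0630, 0.1144).
Drum 2:
Rachford–Rice: g(ψ₂) = Σ zᵢ(Kᵢ−1)/(1+ψ₂(Kᵢ−1)) = 0.
g(0) = ΣzᵢKᵢ − 1 = 0.131 and g(1) = 1 − Σzᵢ/Kᵢ = -0.449, so a root lies in (0, 1).
Newton iteration, ψ₂⁰ = 0.57:
  ψ₂ = 0.570: g = -0.0866, g' = -0.497 → ψ₂ = 0.396
  ψ₂ = 0.396: g = -0.0093, g' = -0.400 → ψ₂ = 0.372
Converged at ψ₂ = 0.372.
  isopentane: x = 0.551, y = 0.846
  ethyl acetate: x = 0.208, y = 0.084
  ethanol: x = 0.084, y = 0.028
  cyclohexane: x = 0.158, y = 0.042

x_isopentane (drum 2) = 0.551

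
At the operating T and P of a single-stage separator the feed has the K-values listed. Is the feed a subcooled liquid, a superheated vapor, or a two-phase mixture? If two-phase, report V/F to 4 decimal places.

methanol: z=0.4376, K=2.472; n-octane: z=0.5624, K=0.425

two-phase, V/F = 0.3790

ΣzᵢKᵢ = 1.3208; Σzᵢ/Kᵢ = 1.5003.
Both exceed 1, so a two-phase solution exists.
Material balance + equilibrium reduce to Σ zᵢ(Kᵢ−1)/(1+ψ(Kᵢ−1)) = 0.
Newton iteration, ψ⁰ = 0.35:
  ψ = 0.3500: g = 0.02027, g' = -0.7044 → ψ = 0.3788
  ψ = 0.3788: g = 0.00015, g' = -0.6948 → ψ = 0.3790
Converged at ψ = 0.3790.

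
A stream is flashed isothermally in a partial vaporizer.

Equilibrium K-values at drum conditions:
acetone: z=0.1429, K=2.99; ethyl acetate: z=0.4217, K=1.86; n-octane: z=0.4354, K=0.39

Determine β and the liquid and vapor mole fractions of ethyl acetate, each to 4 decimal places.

Rachford–Rice: g(β) = Σ zᵢ(Kᵢ−1)/(1+β(Kᵢ−1)) = 0.
g(0) = ΣzᵢKᵢ − 1 = 0.3814 and g(1) = 1 − Σzᵢ/Kᵢ = -0.3909, so a root lies in (0, 1).
Newton iteration, β⁰ = 0.44:
  β = 0.4400: g = 0.05169, g' = -0.6277 → β = 0.5223
  β = 0.5223: g = -0.00011, g' = -0.6335 → β = 0.5222
Converged at β = 0.5222.
Compositions from xᵢ = zᵢ/(1+β(Kᵢ−1)), yᵢ = Kᵢxᵢ:
  acetone: x = 0.0701, y = 0.2095
  ethyl acetate: x = 0.2910, y = 0.5413
  n-octane: x = 0.6389, y = 0.2492

β = 0.5222, x_ethyl acetate = 0.2910, y_ethyl acetate = 0.5413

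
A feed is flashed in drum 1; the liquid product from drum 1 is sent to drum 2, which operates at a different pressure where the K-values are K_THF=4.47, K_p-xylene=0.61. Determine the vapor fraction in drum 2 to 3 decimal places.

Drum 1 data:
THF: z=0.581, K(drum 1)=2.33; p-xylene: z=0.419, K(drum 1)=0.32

Drum 1:
Let ψ₁ = V/F and solve Σ zᵢ(Kᵢ−1)/(1+ψ₁(Kᵢ−1)) = 0.
g(0) = ΣzᵢKᵢ − 1 = 0.488 and g(1) = 1 − Σzᵢ/Kᵢ = -0.559, so a root lies in (0, 1).
Binary case is linear: z₁(K₁−1)(1+ψ₁(K₂−1)) + z₂(K₂−1)(1+ψ₁(K₁−1)) = 0
⇒ ψ₁ = [z₁(K₁−1)+z₂(K₂−1)] / [−(K₁−1)(K₂−1)] = 0.4878/0.9044 = 0.539
Drum-1 compositions:
  THF: x = 0.338, y = 0.788
  p-xylene: x = 0.662, y = 0.212
Drum-2 feed = drum-1 liquid: z₂ = (0.3383, 0.6617).
Drum 2:
Material balance + equilibrium reduce to Σ zᵢ(Kᵢ−1)/(1+ψ₂(Kᵢ−1)) = 0.
g(0) = ΣzᵢKᵢ − 1 = 0.916 and g(1) = 1 − Σzᵢ/Kᵢ = -0.160, so a root lies in (0, 1).
Binary case is linear: z₁(K₁−1)(1+ψ₂(K₂−1)) + z₂(K₂−1)(1+ψ₂(K₁−1)) = 0
⇒ ψ₂ = [z₁(K₁−1)+z₂(K₂−1)] / [−(K₁−1)(K₂−1)] = 0.9159/1.3533 = 0.677
  THF: x = 0.101, y = 0.452
  p-xylene: x = 0.899, y = 0.548

V/F (drum 2) = 0.677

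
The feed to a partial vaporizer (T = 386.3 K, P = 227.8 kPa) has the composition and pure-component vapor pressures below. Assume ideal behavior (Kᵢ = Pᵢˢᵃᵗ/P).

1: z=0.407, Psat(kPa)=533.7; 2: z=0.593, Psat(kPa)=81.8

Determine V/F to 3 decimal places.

V/F = 0.193

Raoult's law: Kᵢ = Pᵢˢᵃᵗ/P = Pᵢˢᵃᵗ/227.8.
  K_1 = 533.7/227.8 = 2.34284, K_2 = 81.8/227.8 = 0.35909
Binary case is linear: z₁(K₁−1)(1+V/F(K₂−1)) + z₂(K₂−1)(1+V/F(K₁−1)) = 0
⇒ V/F = [z₁(K₁−1)+z₂(K₂−1)] / [−(K₁−1)(K₂−1)] = 0.1665/0.8606 = 0.193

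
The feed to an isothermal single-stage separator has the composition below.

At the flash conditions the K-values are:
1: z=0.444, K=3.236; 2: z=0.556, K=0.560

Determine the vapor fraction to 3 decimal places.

Rachford–Rice: g(ψ) = Σ zᵢ(Kᵢ−1)/(1+ψ(Kᵢ−1)) = 0.
g(0) = ΣzᵢKᵢ − 1 = 0.748 and g(1) = 1 − Σzᵢ/Kᵢ = -0.130, so a root lies in (0, 1).
Binary case is linear: z₁(K₁−1)(1+ψ(K₂−1)) + z₂(K₂−1)(1+ψ(K₁−1)) = 0
⇒ ψ = [z₁(K₁−1)+z₂(K₂−1)] / [−(K₁−1)(K₂−1)] = 0.7481/0.9838 = 0.760

ψ = 0.760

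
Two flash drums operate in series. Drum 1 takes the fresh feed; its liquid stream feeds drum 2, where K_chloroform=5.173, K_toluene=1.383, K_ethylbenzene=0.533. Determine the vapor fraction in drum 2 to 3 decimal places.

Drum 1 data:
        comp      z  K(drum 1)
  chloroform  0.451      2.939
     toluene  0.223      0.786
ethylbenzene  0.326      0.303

Drum 1:
Newton–Raphson from ψ₁ = 0.67:
  ψ₁ = 0.670: g = -0.1017, g' = -0.892 → ψ₁ = 0.556
  ψ₁ = 0.556: g = -0.0044, g' = -0.828 → ψ₁ = 0.551
Converged at ψ₁ = 0.551.
Drum-1 compositions:
  chloroform: x = 0.218, y = 0.641
  toluene: x = 0.253, y = 0.199
  ethylbenzene: x = 0.529, y = 0.160
Drum-2 feed = drum-1 liquid: z₂ = (0.2181, 0.2528, 0.5291).
Drum 2:
Material balance + equilibrium reduce to Σ zᵢ(Kᵢ−1)/(1+ψ₂(Kᵢ−1)) = 0.
g(0) = ΣzᵢKᵢ − 1 = 0.760 and g(1) = 1 − Σzᵢ/Kᵢ = -0.218, so a root lies in (0, 1).
Iterate (Newton) starting at ψ₂ = 0.5:
  ψ₂ = 0.500: g = 0.0538, g' = -0.621 → ψ₂ = 0.587
  ψ₂ = 0.587: g = 0.0027, g' = -0.563 → ψ₂ = 0.591
Converged at ψ₂ = 0.591.
  chloroform: x = 0.063, y = 0.325
  toluene: x = 0.206, y = 0.285
  ethylbenzene: x = 0.731, y = 0.390

V/F (drum 2) = 0.591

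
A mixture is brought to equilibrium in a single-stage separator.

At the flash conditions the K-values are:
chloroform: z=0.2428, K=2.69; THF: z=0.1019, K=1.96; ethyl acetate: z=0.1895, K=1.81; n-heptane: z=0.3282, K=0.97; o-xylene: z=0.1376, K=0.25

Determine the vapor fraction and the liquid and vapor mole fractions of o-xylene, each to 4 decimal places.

Iterate (Newton) starting at ψ = 0.56:
  ψ = 0.5600: g = 0.19209, g' = -0.5120 → ψ = 0.9352
  ψ = 0.9352: g = -0.05782, g' = -1.0388 → ψ = 0.8795
  ψ = 0.8795: g = -0.00561, g' = -0.8506 → ψ = 0.8729
Converged at ψ = 0.8729.
Compositions from xᵢ = zᵢ/(1+ψ(Kᵢ−1)), yᵢ = Kᵢxᵢ:
  chloroform: x = 0.0981, y = 0.2639
  THF: x = 0.0554, y = 0.1087
  ethyl acetate: x = 0.1110, y = 0.2009
  n-heptane: x = 0.3370, y = 0.3269
  o-xylene: x = 0.3984, y = 0.0996

ψ = 0.8729, x_o-xylene = 0.3984, y_o-xylene = 0.0996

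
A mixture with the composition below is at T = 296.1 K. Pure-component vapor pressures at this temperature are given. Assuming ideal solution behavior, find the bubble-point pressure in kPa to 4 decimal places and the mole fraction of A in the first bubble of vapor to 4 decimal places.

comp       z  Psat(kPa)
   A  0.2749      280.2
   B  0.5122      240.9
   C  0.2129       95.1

At the bubble point ψ → 0, so ΣzᵢKᵢ = 1 with Kᵢ = Pᵢˢᵃᵗ/P ⇒ P = ΣzᵢPᵢˢᵃᵗ.
P = 0.2749·280.2 + 0.5122·240.9 + 0.2129·95.1 = 220.6627 kPa
yᵢ = zᵢPᵢˢᵃᵗ/P ⇒ y_A = 0.2749·280.2/220.6627 = 0.3491

Pbub = 220.6627 kPa, y_A = 0.3491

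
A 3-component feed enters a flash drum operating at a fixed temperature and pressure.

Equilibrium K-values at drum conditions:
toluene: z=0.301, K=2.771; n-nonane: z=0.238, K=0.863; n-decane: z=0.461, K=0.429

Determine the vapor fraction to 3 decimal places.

ψ = 0.294

Iterate (Newton) starting at ψ = 0.5:
  ψ = 0.500: g = -0.1207, g' = -0.565 → ψ = 0.286
  ψ = 0.286: g = 0.0050, g' = -0.635 → ψ = 0.294
Converged at ψ = 0.294.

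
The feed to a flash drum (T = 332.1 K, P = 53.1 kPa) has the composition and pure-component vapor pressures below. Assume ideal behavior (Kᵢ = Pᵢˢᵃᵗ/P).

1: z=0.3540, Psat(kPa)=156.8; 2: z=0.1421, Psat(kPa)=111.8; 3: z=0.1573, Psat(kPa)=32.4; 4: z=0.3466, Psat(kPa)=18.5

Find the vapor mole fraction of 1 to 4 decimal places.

y_1 = 0.5034

Raoult's law: Kᵢ = Pᵢˢᵃᵗ/P = Pᵢˢᵃᵗ/53.1.
  K_1 = 156.8/53.1 = 2.952919, K_2 = 111.8/53.1 = 2.105461, K_3 = 32.4/53.1 = 0.610169, K_4 = 18.5/53.1 = 0.348399
Newton–Raphson from β = 0.65:
  β = 0.6500: g = -0.07787, g' = -0.8067 → β = 0.5535
  β = 0.5535: g = -0.00174, g' = -0.7775 → β = 0.5512
Converged at β = 0.5512.
Compositions from xᵢ = zᵢ/(1+β(Kᵢ−1)), yᵢ = Kᵢxᵢ:
  1: x = 0.1705, y = 0.5034
  2: x = 0.0883, y = 0.1859
  3: x = 0.2004, y = 0.1222
  4: x = 0.5409, y = 0.1884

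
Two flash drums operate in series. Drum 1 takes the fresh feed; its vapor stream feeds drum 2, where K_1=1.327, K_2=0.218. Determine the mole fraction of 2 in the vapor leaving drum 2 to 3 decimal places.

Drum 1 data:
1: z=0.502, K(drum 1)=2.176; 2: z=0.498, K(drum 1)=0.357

Drum 1:
Let ψ₁ = V/F and solve Σ zᵢ(Kᵢ−1)/(1+ψ₁(Kᵢ−1)) = 0.
Feasibility: ΣzᵢKᵢ = 1.270, Σzᵢ/Kᵢ = 1.626 — both > 1, two phases present.
Iterate (Newton) starting at ψ₁ = 0.4:
  ψ₁ = 0.400: g = -0.0296, g' = -0.694 → ψ₁ = 0.357
Converged at ψ₁ = 0.357.
Drum-1 compositions:
  1: x = 0.353, y = 0.769
  2: x = 0.647, y = 0.231
Drum-2 feed = drum-1 vapor: z₂ = (0.7692, 0.2308).
Drum 2:
Let ψ₂ = V/F and solve Σ zᵢ(Kᵢ−1)/(1+ψ₂(Kᵢ−1)) = 0.
Check two-phase: ΣzᵢKᵢ = 1.071 > 1 and Σzᵢ/Kᵢ = 1.638 > 1, so g(0) = 0.071 > 0 and g(1) = -0.638 < 0.
Binary case is linear: z₁(K₁−1)(1+ψ₂(K₂−1)) + z₂(K₂−1)(1+ψ₂(K₁−1)) = 0
⇒ ψ₂ = [z₁(K₁−1)+z₂(K₂−1)] / [−(K₁−1)(K₂−1)] = 0.0710/0.2557 = 0.278
  1: x = 0.705, y = 0.936
  2: x = 0.295, y = 0.064

y_2 (drum 2) = 0.064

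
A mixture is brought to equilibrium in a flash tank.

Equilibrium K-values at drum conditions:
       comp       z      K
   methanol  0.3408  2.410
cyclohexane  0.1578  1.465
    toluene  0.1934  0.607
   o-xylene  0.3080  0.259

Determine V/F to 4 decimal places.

Rachford–Rice: g(V/F) = Σ zᵢ(Kᵢ−1)/(1+V/F(Kᵢ−1)) = 0.
g(0) = ΣzᵢKᵢ − 1 = 0.2497 and g(1) = 1 − Σzᵢ/Kᵢ = -0.7569, so a root lies in (0, 1).
Iterate (Newton) starting at V/F = 0.5:
  V/F = 0.5000: g = -0.11578, g' = -0.7286 → V/F = 0.3411
  V/F = 0.3411: g = -0.00539, g' = -0.6771 → V/F = 0.3331
Converged at V/F = 0.3331.

V/F = 0.3331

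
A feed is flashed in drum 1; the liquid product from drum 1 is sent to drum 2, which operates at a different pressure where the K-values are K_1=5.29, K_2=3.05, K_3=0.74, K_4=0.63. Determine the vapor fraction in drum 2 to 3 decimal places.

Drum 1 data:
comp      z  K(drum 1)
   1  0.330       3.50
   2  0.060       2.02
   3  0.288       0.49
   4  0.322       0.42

V/F (drum 2) = 0.405

Drum 1:
Material balance + equilibrium reduce to Σ zᵢ(Kᵢ−1)/(1+ψ₁(Kᵢ−1)) = 0.
Feasibility: ΣzᵢKᵢ = 1.553, Σzᵢ/Kᵢ = 1.478 — both > 1, two phases present.
Newton iteration, ψ₁⁰ = 0.61:
  ψ₁ = 0.610: g = -0.1378, g' = -0.764 → ψ₁ = 0.430
  ψ₁ = 0.430: g = 0.0034, g' = -0.825 → ψ₁ = 0.434
Converged at ψ₁ = 0.434.
Drum-1 compositions:
  1: x = 0.158, y = 0.554
  2: x = 0.042, y = 0.084
  3: x = 0.370, y = 0.181
  4: x = 0.430, y = 0.181
Drum-2 feed = drum-1 liquid: z₂ = (0.1583, 0.0416, 0.3698, 0.4303).
Drum 2:
Let ψ₂ = V/F and solve Σ zᵢ(Kᵢ−1)/(1+ψ₂(Kᵢ−1)) = 0.
g(0) = ΣzᵢKᵢ − 1 = 0.509 and g(1) = 1 − Σzᵢ/Kᵢ = -0.226, so a root lies in (0, 1).
Iterate (Newton) starting at ψ₂ = 0.5:
  ψ₂ = 0.500: g = -0.0478, g' = -0.459 → ψ₂ = 0.396
  ψ₂ = 0.396: g = 0.0051, g' = -0.565 → ψ₂ = 0.405
Converged at ψ₂ = 0.405.
  1: x = 0.058, y = 0.306
  2: x = 0.023, y = 0.069
  3: x = 0.413, y = 0.306
  4: x = 0.506, y = 0.319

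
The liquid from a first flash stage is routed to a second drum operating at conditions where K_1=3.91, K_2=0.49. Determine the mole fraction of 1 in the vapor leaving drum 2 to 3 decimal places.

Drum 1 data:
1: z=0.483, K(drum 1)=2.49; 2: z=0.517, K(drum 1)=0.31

y_1 (drum 2) = 0.583

Drum 1:
Material balance + equilibrium reduce to Σ zᵢ(Kᵢ−1)/(1+ψ₁(Kᵢ−1)) = 0.
g(0) = ΣzᵢKᵢ − 1 = 0.363 and g(1) = 1 − Σzᵢ/Kᵢ = -0.862, so a root lies in (0, 1).
Binary case is linear: z₁(K₁−1)(1+ψ₁(K₂−1)) + z₂(K₂−1)(1+ψ₁(K₁−1)) = 0
⇒ ψ₁ = [z₁(K₁−1)+z₂(K₂−1)] / [−(K₁−1)(K₂−1)] = 0.3629/1.0281 = 0.353
Drum-1 compositions:
  1: x = 0.317, y = 0.788
  2: x = 0.683, y = 0.212
Drum-2 feed = drum-1 liquid: z₂ = (0.3165, 0.6835).
Drum 2:
Let ψ₂ = V/F and solve Σ zᵢ(Kᵢ−1)/(1+ψ₂(Kᵢ−1)) = 0.
Feasibility: ΣzᵢKᵢ = 1.572, Σzᵢ/Kᵢ = 1.476 — both > 1, two phases present.
Binary case is linear: z₁(K₁−1)(1+ψ₂(K₂−1)) + z₂(K₂−1)(1+ψ₂(K₁−1)) = 0
⇒ ψ₂ = [z₁(K₁−1)+z₂(K₂−1)] / [−(K₁−1)(K₂−1)] = 0.5725/1.4841 = 0.386
  1: x = 0.149, y = 0.583
  2: x = 0.851, y = 0.417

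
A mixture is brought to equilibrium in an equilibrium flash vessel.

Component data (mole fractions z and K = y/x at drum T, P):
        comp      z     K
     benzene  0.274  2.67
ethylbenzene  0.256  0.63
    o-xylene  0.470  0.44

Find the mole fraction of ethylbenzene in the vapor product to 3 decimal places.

Newton–Raphson from V/F = 0.67:
  V/F = 0.670: g = -0.3312, g' = -0.610 → V/F = 0.127
  V/F = 0.127: g = -0.0050, g' = -0.730 → V/F = 0.120
Converged at V/F = 0.120.
Compositions from xᵢ = zᵢ/(1+V/F(Kᵢ−1)), yᵢ = Kᵢxᵢ:
  benzene: x = 0.228, y = 0.610
  ethylbenzene: x = 0.268, y = 0.169
  o-xylene: x = 0.504, y = 0.222

y_ethylbenzene = 0.169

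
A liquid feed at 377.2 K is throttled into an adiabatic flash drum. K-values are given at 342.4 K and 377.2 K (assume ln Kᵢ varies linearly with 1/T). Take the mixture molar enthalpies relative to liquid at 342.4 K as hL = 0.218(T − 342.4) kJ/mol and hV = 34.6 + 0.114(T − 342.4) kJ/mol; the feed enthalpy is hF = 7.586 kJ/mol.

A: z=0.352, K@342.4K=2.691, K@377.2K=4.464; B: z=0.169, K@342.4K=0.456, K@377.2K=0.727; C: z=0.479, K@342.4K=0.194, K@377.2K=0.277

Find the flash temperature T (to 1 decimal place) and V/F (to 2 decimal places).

Adiabatic flash: solve Rachford–Rice at each trial T, then check hF = ψ·hV(T) + (1−ψ)·hL(T).
  T = 342.4 K: K = (2.691, 0.456, 0.194), RR gives ψ = 0.093, H_out = 3.222 kJ/mol
  T = 377.2 K: K = (4.464, 0.727, 0.277), RR gives ψ = 0.378, H_out = 19.297 kJ/mol
  T = 359.8 K: K = (3.509, 0.582, 0.234), RR gives ψ = 0.258, H_out = 12.241 kJ/mol
  T = 351.1 K: K = (3.083, 0.517, 0.213), RR gives ψ = 0.184, H_out = 8.094 kJ/mol
  T = 346.8 K: K = (2.885, 0.486, 0.204), RR gives ψ = 0.142, H_out = 5.799 kJ/mol
  T = 349.0 K: K = (2.985, 0.502, 0.209), RR gives ψ = 0.164, H_out = 6.998 kJ/mol
Linear interpolation between T = 349.0 (H_out = 6.998) and T = 351.1 (H_out = 8.094) on hF = 7.586 gives T ≈ 350.1 K, at which ψ = 0.17.

T = 350.1 K, V/F = 0.17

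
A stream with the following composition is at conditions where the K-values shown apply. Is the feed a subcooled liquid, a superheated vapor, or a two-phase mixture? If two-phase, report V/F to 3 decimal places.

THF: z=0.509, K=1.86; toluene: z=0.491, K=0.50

ΣzᵢKᵢ = 1.192; Σzᵢ/Kᵢ = 1.256.
Both exceed 1, so a two-phase solution exists.
Binary case is linear: z₁(K₁−1)(1+ψ(K₂−1)) + z₂(K₂−1)(1+ψ(K₁−1)) = 0
⇒ ψ = [z₁(K₁−1)+z₂(K₂−1)] / [−(K₁−1)(K₂−1)] = 0.1922/0.4300 = 0.447

two-phase, V/F = 0.447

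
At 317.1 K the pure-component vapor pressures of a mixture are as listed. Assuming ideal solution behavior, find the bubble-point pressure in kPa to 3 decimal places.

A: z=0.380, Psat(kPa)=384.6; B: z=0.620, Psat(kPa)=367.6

Pbub = 374.060 kPa

At the bubble point ψ → 0, so ΣzᵢKᵢ = 1 with Kᵢ = Pᵢˢᵃᵗ/P ⇒ P = ΣzᵢPᵢˢᵃᵗ.
P = 0.380·384.6 + 0.620·367.6 = 374.060 kPa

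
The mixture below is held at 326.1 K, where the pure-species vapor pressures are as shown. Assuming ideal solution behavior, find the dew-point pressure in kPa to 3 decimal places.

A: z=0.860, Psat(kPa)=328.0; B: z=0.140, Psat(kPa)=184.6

Pdew = 295.828 kPa

At the dew point ψ → 1, so Σzᵢ/Kᵢ = 1 with Kᵢ = Pᵢˢᵃᵗ/P ⇒ 1/P = Σzᵢ/Pᵢˢᵃᵗ.
1/P = 0.860/328.0 + 0.140/184.6 = 0.003380 ⇒ P = 295.828 kPa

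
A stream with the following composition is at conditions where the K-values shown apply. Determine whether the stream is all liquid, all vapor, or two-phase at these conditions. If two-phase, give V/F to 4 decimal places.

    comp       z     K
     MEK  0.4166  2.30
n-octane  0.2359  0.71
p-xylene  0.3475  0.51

ΣzᵢKᵢ = 1.3029; Σzᵢ/Kᵢ = 1.1948.
Both exceed 1, so a two-phase solution exists.
Let ψ = V/F and solve Σ zᵢ(Kᵢ−1)/(1+ψ(Kᵢ−1)) = 0.
Iterate (Newton) starting at ψ = 0.31:
  ψ = 0.3100: g = 0.11007, g' = -0.4976 → ψ = 0.5312
  ψ = 0.5312: g = 0.00930, g' = -0.4266 → ψ = 0.5530
  ψ = 0.5530: g = 0.00004, g' = -0.4234 → ψ = 0.5531
Converged at ψ = 0.5531.

two-phase, V/F = 0.5531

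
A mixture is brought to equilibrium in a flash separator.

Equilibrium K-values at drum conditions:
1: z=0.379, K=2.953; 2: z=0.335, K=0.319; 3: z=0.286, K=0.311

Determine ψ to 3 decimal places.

Rachford–Rice: g(ψ) = Σ zᵢ(Kᵢ−1)/(1+ψ(Kᵢ−1)) = 0.
Feasibility: ΣzᵢKᵢ = 1.315, Σzᵢ/Kᵢ = 2.098 — both > 1, two phases present.
Newton–Raphson from ψ = 0.51:
  ψ = 0.510: g = -0.2825, g' = -1.050 → ψ = 0.241
  ψ = 0.241: g = -0.0059, g' = -1.086 → ψ = 0.236
Converged at ψ = 0.236.

ψ = 0.236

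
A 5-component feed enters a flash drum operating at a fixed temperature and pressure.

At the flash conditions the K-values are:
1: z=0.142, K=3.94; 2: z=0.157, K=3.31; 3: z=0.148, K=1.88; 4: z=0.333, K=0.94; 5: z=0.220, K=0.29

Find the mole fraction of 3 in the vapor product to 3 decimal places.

y_3 = 0.169

Newton iteration, V/F⁰ = 0.5:
  V/F = 0.500: g = 0.1650, g' = -0.705 → V/F = 0.734
  V/F = 0.734: g = -0.0013, g' = -0.766 → V/F = 0.732
Converged at V/F = 0.732.
Compositions from xᵢ = zᵢ/(1+V/F(Kᵢ−1)), yᵢ = Kᵢxᵢ:
  1: x = 0.045, y = 0.177
  2: x = 0.058, y = 0.193
  3: x = 0.090, y = 0.169
  4: x = 0.348, y = 0.327
  5: x = 0.458, y = 0.133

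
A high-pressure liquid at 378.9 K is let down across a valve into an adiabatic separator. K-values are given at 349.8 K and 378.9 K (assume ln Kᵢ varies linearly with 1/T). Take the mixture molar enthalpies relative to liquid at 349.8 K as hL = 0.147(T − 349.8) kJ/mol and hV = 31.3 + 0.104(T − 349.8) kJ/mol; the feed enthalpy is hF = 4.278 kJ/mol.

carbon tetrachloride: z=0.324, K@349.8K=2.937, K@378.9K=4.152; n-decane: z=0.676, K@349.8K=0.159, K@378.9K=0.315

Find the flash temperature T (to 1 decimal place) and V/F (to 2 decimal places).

Adiabatic flash: solve Rachford–Rice at each trial T, then check hF = ψ·hV(T) + (1−ψ)·hL(T).
  T = 349.8 K: K = (2.937, 0.159), RR gives ψ = 0.036, H_out = 1.135 kJ/mol
  T = 378.9 K: K = (4.152, 0.315), RR gives ψ = 0.259, H_out = 12.046 kJ/mol
  T = 364.4 K: K = (3.518, 0.227), RR gives ψ = 0.151, H_out = 6.771 kJ/mol
  T = 357.1 K: K = (3.221, 0.191), RR gives ψ = 0.096, H_out = 4.046 kJ/mol
  T = 360.8 K: K = (3.370, 0.209), RR gives ψ = 0.124, H_out = 5.443 kJ/mol
  T = 359.0 K: K = (3.297, 0.200), RR gives ψ = 0.111, H_out = 4.768 kJ/mol
Linear interpolation between T = 357.1 (H_out = 4.046) and T = 359.0 (H_out = 4.768) on hF = 4.278 gives T ≈ 357.7 K, at which ψ = 0.10.

T = 357.7 K, V/F = 0.10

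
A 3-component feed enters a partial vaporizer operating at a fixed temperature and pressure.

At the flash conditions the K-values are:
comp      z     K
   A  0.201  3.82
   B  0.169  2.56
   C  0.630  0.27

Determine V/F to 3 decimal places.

V/F = 0.219

Rachford–Rice: g(V/F) = Σ zᵢ(Kᵢ−1)/(1+V/F(Kᵢ−1)) = 0.
Feasibility: ΣzᵢKᵢ = 1.371, Σzᵢ/Kᵢ = 2.452 — both > 1, two phases present.
Newton iteration, V/F⁰ = 0.63:
  V/F = 0.630: g = -0.5144, g' = -1.463 → V/F = 0.278
  V/F = 0.278: g = -0.0758, g' = -1.230 → V/F = 0.217
  V/F = 0.217: g = 0.0025, g' = -1.319 → V/F = 0.219
Converged at V/F = 0.219.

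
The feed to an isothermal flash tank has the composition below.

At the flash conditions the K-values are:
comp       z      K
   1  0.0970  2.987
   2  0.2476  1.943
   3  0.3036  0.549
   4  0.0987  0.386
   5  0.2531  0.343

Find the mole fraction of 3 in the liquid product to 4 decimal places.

x_3 = 0.3154

Rachford–Rice: g(β) = Σ zᵢ(Kᵢ−1)/(1+β(Kᵢ−1)) = 0.
g(0) = ΣzᵢKᵢ − 1 = 0.0624 and g(1) = 1 − Σzᵢ/Kᵢ = -0.7065, so a root lies in (0, 1).
Newton iteration, β⁰ = 0.5:
  β = 0.5000: g = -0.25652, g' = -0.6208 → β = 0.0868
  β = 0.0868: g = -0.00263, g' = -0.6980 → β = 0.0830
Converged at β = 0.0830.
Compositions from xᵢ = zᵢ/(1+β(Kᵢ−1)), yᵢ = Kᵢxᵢ:
  1: x = 0.0833, y = 0.2487
  2: x = 0.2296, y = 0.4462
  3: x = 0.3154, y = 0.1732
  4: x = 0.1040, y = 0.0401
  5: x = 0.2677, y = 0.0918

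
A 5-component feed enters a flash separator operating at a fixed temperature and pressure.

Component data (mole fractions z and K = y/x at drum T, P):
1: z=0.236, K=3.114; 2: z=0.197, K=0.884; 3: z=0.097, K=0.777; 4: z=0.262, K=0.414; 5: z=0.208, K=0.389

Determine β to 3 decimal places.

β = 0.181

Rachford–Rice: g(β) = Σ zᵢ(Kᵢ−1)/(1+β(Kᵢ−1)) = 0.
Check two-phase: ΣzᵢKᵢ = 1.174 > 1 and Σzᵢ/Kᵢ = 1.591 > 1, so g(0) = 0.174 > 0 and g(1) = -0.591 < 0.
Newton–Raphson from β = 0.5:
  β = 0.500: g = -0.2062, g' = -0.599 → β = 0.156
  β = 0.156: g = 0.0201, g' = -0.808 → β = 0.181
Converged at β = 0.181.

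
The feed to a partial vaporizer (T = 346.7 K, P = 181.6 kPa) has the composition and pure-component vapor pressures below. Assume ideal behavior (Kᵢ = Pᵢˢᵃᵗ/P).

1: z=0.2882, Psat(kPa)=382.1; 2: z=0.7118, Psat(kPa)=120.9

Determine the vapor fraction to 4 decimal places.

Raoult's law: Kᵢ = Pᵢˢᵃᵗ/P = Pᵢˢᵃᵗ/181.6.
  K_1 = 382.1/181.6 = 2.104075, K_2 = 120.9/181.6 = 0.665749
Iterate (Newton) starting at ψ = 0.5:
  ψ = 0.5000: g = -0.08064, g' = -0.2605 → ψ = 0.1904
  ψ = 0.1904: g = 0.00883, g' = -0.3306 → ψ = 0.2171
  ψ = 0.2171: g = 0.00013, g' = -0.3210 → ψ = 0.2175
Converged at ψ = 0.2175.

ψ = 0.2175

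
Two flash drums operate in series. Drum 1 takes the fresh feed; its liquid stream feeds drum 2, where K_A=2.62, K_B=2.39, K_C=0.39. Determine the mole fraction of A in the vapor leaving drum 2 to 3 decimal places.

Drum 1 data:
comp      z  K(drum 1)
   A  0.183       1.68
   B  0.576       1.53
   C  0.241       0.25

y_A (drum 2) = 0.169

Drum 1:
Iterate (Newton) starting at ψ₁ = 0.5:
  ψ₁ = 0.500: g = 0.0450, g' = -0.495 → ψ₁ = 0.591
  ψ₁ = 0.591: g = -0.0033, g' = -0.574 → ψ₁ = 0.585
Converged at ψ₁ = 0.585.
Drum-1 compositions:
  A: x = 0.131, y = 0.220
  B: x = 0.440, y = 0.673
  C: x = 0.429, y = 0.107
Drum-2 feed = drum-1 liquid: z₂ = (0.1309, 0.4397, 0.4294).
Drum 2:
Rachford–Rice: g(ψ₂) = Σ zᵢ(Kᵢ−1)/(1+ψ₂(Kᵢ−1)) = 0.
g(0) = ΣzᵢKᵢ − 1 = 0.561 and g(1) = 1 − Σzᵢ/Kᵢ = -0.335, so a root lies in (0, 1).
Newton–Raphson from ψ₂ = 0.5:
  ψ₂ = 0.500: g = 0.1008, g' = -0.731 → ψ₂ = 0.638
  ψ₂ = 0.638: g = -0.0005, g' = -0.750 → ψ₂ = 0.637
Converged at ψ₂ = 0.637.
  A: x = 0.064, y = 0.169
  B: x = 0.233, y = 0.557
  C: x = 0.702, y = 0.274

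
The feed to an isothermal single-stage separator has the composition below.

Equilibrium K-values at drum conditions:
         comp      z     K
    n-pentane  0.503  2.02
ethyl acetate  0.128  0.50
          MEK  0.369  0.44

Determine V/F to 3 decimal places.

V/F = 0.436

Rachford–Rice: g(V/F) = Σ zᵢ(Kᵢ−1)/(1+V/F(Kᵢ−1)) = 0.
Feasibility: ΣzᵢKᵢ = 1.242, Σzᵢ/Kᵢ = 1.344 — both > 1, two phases present.
Iterate (Newton) starting at V/F = 0.7:
  V/F = 0.700: g = -0.1390, g' = -0.567 → V/F = 0.455
  V/F = 0.455: g = -0.0096, g' = -0.506 → V/F = 0.436
Converged at V/F = 0.436.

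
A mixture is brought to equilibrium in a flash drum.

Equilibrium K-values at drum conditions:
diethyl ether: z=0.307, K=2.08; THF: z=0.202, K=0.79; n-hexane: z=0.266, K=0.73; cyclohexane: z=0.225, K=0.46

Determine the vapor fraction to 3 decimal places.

Let ψ = V/F and solve Σ zᵢ(Kᵢ−1)/(1+ψ(Kᵢ−1)) = 0.
Check two-phase: ΣzᵢKᵢ = 1.096 > 1 and Σzᵢ/Kᵢ = 1.257 > 1, so g(0) = 0.096 > 0 and g(1) = -0.257 < 0.
Newton–Raphson from ψ = 0.54:
  ψ = 0.540: g = -0.0940, g' = -0.312 → ψ = 0.238
  ψ = 0.238: g = 0.0029, g' = -0.345 → ψ = 0.247
Converged at ψ = 0.247.

ψ = 0.247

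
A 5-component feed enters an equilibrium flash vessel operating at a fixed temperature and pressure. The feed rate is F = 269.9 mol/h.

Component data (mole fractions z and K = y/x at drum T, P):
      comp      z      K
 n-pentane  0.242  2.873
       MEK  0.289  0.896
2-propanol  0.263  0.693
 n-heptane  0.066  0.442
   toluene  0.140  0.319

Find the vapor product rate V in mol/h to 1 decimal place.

Rachford–Rice: g(ψ) = Σ zᵢ(Kᵢ−1)/(1+ψ(Kᵢ−1)) = 0.
Check two-phase: ΣzᵢKᵢ = 1.210 > 1 and Σzᵢ/Kᵢ = 1.374 > 1, so g(0) = 0.210 > 0 and g(1) = -0.374 < 0.
Newton iteration, ψ⁰ = 0.42:
  ψ = 0.420: g = -0.0521, g' = -0.464 → ψ = 0.308
  ψ = 0.308: g = 0.0021, g' = -0.509 → ψ = 0.312
Converged at ψ = 0.312.
Then V = ψ·F = 0.3121·269.9 = 84.2 mol/h and L = F − V = 185.7 mol/h.

V = 84.2 mol/h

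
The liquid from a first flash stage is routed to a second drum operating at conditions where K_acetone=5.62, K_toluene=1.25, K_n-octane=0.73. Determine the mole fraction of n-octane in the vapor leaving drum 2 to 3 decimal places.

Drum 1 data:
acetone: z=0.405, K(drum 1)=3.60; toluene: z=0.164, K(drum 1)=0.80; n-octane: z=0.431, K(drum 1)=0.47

Drum 1:
Material balance + equilibrium reduce to Σ zᵢ(Kᵢ−1)/(1+ψ₁(Kᵢ−1)) = 0.
Check two-phase: ΣzᵢKᵢ = 1.792 > 1 and Σzᵢ/Kᵢ = 1.235 > 1, so g(0) = 0.792 > 0 and g(1) = -0.235 < 0.
Newton–Raphson from ψ₁ = 0.5:
  ψ₁ = 0.500: g = 0.1106, g' = -0.750 → ψ₁ = 0.648
  ψ₁ = 0.648: g = 0.0069, g' = -0.669 → ψ₁ = 0.658
Converged at ψ₁ = 0.658.
Drum-1 compositions:
  acetone: x = 0.149, y = 0.538
  toluene: x = 0.189, y = 0.151
  n-octane: x = 0.662, y = 0.311
Drum-2 feed = drum-1 liquid: z₂ = (0.1494, 0.1888, 0.6617).
Drum 2:
Newton iteration, ψ₂⁰ = 0.5:
  ψ₂ = 0.500: g = 0.0440, g' = -0.365 → ψ₂ = 0.620
  ψ₂ = 0.620: g = 0.0048, g' = -0.292 → ψ₂ = 0.637
Converged at ψ₂ = 0.637.
  acetone: x = 0.038, y = 0.213
  toluene: x = 0.163, y = 0.204
  n-octane: x = 0.799, y = 0.583

y_n-octane (drum 2) = 0.583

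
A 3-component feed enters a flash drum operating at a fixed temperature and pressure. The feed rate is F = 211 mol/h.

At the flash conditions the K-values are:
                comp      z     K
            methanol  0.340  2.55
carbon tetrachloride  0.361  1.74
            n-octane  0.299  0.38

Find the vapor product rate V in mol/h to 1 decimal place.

Material balance + equilibrium reduce to Σ zᵢ(Kᵢ−1)/(1+ψ(Kᵢ−1)) = 0.
g(0) = ΣzᵢKᵢ − 1 = 0.609 and g(1) = 1 − Σzᵢ/Kᵢ = -0.128, so a root lies in (0, 1).
Iterate (Newton) starting at ψ = 0.43:
  ψ = 0.430: g = 0.2661, g' = -0.622 → ψ = 0.858
  ψ = 0.858: g = -0.0066, g' = -0.749 → ψ = 0.849
Converged at ψ = 0.849.
Then V = ψ·F = 0.8493·211 = 179.2 mol/h and L = F − V = 31.8 mol/h.

V = 179.2 mol/h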